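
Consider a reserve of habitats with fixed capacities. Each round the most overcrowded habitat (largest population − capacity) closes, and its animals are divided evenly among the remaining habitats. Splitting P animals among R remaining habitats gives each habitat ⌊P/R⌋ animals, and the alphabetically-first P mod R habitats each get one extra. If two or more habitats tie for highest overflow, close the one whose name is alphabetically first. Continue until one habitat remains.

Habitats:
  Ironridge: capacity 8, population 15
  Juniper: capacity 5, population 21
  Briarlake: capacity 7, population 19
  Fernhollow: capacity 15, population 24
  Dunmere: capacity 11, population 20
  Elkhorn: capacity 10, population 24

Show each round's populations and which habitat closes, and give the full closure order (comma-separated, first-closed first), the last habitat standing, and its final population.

Closure order: Juniper, Elkhorn, Briarlake, Dunmere, Fernhollow
Last habitat: Ironridge with 123 animals

Round 1: Briarlake=19 Dunmere=20 Elkhorn=24 Fernhollow=24 Ironridge=15 Juniper=21 → close Juniper (overflow 16)
  21÷5 = 4 each, +1 to first 1
Round 2: Briarlake=24 Dunmere=24 Elkhorn=28 Fernhollow=28 Ironridge=19 → close Elkhorn (overflow 18)
  28÷4 = 7 each, +1 to first 0
Round 3: Briarlake=31 Dunmere=31 Fernhollow=35 Ironridge=26 → close Briarlake (overflow 24)
  31÷3 = 10 each, +1 to first 1
Round 4: Dunmere=42 Fernhollow=45 Ironridge=36 → close Dunmere (overflow 31)
  42÷2 = 21 each, +1 to first 0
Round 5: Fernhollow=66 Ironridge=57 → close Fernhollow (overflow 51)
  66÷1 = 66 each, +1 to first 0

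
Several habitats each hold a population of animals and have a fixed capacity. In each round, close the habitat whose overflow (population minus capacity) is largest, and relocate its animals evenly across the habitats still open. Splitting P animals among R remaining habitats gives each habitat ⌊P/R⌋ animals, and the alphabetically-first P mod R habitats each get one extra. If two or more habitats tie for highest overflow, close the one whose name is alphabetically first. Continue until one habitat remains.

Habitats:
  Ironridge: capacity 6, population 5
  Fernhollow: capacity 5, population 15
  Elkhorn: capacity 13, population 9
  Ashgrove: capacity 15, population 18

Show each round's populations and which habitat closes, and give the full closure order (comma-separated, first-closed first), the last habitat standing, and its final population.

Closure order: Fernhollow, Ashgrove, Ironridge
Last habitat: Elkhorn with 47 animals

Round 1: Ashgrove=18 Elkhorn=9 Fernhollow=15 Ironridge=5 → close Fernhollow (overflow 10)
  15÷3 = 5 each, +1 to first 0
Round 2: Ashgrove=23 Elkhorn=14 Ironridge=10 → close Ashgrove (overflow 8)
  23÷2 = 11 each, +1 to first 1
Round 3: Elkhorn=26 Ironridge=21 → close Ironridge (overflow 15)
  21÷1 = 21 each, +1 to first 0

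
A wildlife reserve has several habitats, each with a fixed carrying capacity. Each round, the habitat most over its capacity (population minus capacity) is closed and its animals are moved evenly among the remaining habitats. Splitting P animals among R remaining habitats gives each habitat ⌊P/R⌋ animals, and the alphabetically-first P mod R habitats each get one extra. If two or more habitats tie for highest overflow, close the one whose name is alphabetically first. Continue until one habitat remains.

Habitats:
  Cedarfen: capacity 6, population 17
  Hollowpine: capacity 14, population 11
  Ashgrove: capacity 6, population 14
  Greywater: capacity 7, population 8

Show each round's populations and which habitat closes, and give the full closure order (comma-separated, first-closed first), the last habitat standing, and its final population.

Round 1: Ashgrove=14 Cedarfen=17 Greywater=8 Hollowpine=11 → close Cedarfen (overflow 11)
  17÷3 = 5 each, +1 to first 2
Round 2: Ashgrove=20 Greywater=14 Hollowpine=16 → close Ashgrove (overflow 14)
  20÷2 = 10 each, +1 to first 0
Round 3: Greywater=24 Hollowpine=26 → close Greywater (overflow 17)
  24÷1 = 24 each, +1 to first 0

Closure order: Cedarfen, Ashgrove, Greywater
Last habitat: Hollowpine with 50 animals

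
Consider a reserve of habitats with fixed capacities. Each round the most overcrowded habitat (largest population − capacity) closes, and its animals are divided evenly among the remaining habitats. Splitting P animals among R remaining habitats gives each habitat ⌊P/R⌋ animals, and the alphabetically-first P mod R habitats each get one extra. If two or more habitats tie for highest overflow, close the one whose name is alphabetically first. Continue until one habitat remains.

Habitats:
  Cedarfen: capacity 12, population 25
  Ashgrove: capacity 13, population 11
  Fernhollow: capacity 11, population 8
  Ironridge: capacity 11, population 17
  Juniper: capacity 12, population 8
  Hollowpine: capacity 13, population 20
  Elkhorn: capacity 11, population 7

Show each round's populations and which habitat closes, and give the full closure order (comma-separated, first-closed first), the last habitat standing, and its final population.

Closure order: Cedarfen, Hollowpine, Ironridge, Ashgrove, Elkhorn, Fernhollow
Last habitat: Juniper with 96 animals

Round 1: Ashgrove=11 Cedarfen=25 Elkhorn=7 Fernhollow=8 Hollowpine=20 Ironridge=17 Juniper=8 → close Cedarfen (overflow 13)
  25÷6 = 4 each, +1 to first 1
Round 2: Ashgrove=16 Elkhorn=11 Fernhollow=12 Hollowpine=24 Ironridge=21 Juniper=12 → close Hollowpine (overflow 11)
  24÷5 = 4 each, +1 to first 4
Round 3: Ashgrove=21 Elkhorn=16 Fernhollow=17 Ironridge=26 Juniper=16 → close Ironridge (overflow 15)
  26÷4 = 6 each, +1 to first 2
Round 4: Ashgrove=28 Elkhorn=23 Fernhollow=23 Juniper=22 → close Ashgrove (overflow 15)
  28÷3 = 9 each, +1 to first 1
Round 5: Elkhorn=33 Fernhollow=32 Juniper=31 → close Elkhorn (overflow 22)
  33÷2 = 16 each, +1 to first 1
Round 6: Fernhollow=49 Juniper=47 → close Fernhollow (overflow 38)
  49÷1 = 49 each, +1 to first 0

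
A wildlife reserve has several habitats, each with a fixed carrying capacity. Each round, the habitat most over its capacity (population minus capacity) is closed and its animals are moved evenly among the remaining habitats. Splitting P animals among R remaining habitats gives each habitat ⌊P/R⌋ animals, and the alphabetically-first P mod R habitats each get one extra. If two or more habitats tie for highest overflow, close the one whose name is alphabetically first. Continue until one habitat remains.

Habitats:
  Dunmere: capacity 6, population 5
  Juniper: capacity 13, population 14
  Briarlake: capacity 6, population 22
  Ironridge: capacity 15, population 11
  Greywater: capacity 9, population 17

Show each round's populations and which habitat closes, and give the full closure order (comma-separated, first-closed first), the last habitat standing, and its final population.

Round 1: Briarlake=22 Dunmere=5 Greywater=17 Ironridge=11 Juniper=14 → close Briarlake (overflow 16)
  22÷4 = 5 each, +1 to first 2
Round 2: Dunmere=11 Greywater=23 Ironridge=16 Juniper=19 → close Greywater (overflow 14)
  23÷3 = 7 each, +1 to first 2
Round 3: Dunmere=19 Ironridge=24 Juniper=26 → close Dunmere (overflow 13)
  19÷2 = 9 each, +1 to first 1
Round 4: Ironridge=34 Juniper=35 → close Juniper (overflow 22)
  35÷1 = 35 each, +1 to first 0

Closure order: Briarlake, Greywater, Dunmere, Juniper
Last habitat: Ironridge with 69 animals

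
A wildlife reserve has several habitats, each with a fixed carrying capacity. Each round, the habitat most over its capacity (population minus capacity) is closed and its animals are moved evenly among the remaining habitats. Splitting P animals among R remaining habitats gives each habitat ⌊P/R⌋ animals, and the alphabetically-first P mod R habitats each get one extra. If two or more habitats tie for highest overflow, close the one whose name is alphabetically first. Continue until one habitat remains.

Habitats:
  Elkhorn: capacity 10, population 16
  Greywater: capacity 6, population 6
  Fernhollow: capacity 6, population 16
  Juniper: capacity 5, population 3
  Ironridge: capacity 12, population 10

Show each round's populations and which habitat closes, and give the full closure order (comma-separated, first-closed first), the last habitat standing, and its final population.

Round 1: Elkhorn=16 Fernhollow=16 Greywater=6 Ironridge=10 Juniper=3 → close Fernhollow (overflow 10)
  16÷4 = 4 each, +1 to first 0
Round 2: Elkhorn=20 Greywater=10 Ironridge=14 Juniper=7 → close Elkhorn (overflow 10)
  20÷3 = 6 each, +1 to first 2
Round 3: Greywater=17 Ironridge=21 Juniper=13 → close Greywater (overflow 11)
  17÷2 = 8 each, +1 to first 1
Round 4: Ironridge=30 Juniper=21 → close Ironridge (overflow 18)
  30÷1 = 30 each, +1 to first 0

Closure order: Fernhollow, Elkhorn, Greywater, Ironridge
Last habitat: Juniper with 51 animals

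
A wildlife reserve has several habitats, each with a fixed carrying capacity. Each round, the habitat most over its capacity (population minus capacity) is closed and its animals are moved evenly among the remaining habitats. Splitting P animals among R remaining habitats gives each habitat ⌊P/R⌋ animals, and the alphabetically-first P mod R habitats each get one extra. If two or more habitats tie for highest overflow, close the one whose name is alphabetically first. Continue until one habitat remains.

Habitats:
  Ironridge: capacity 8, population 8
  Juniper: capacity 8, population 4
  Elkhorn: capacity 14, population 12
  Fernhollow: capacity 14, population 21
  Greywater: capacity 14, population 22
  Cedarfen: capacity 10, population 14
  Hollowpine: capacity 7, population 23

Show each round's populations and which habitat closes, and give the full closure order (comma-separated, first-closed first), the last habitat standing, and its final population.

Closure order: Hollowpine, Greywater, Fernhollow, Cedarfen, Ironridge, Elkhorn
Last habitat: Juniper with 104 animals

Round 1: Cedarfen=14 Elkhorn=12 Fernhollow=21 Greywater=22 Hollowpine=23 Ironridge=8 Juniper=4 → close Hollowpine (overflow 16)
  23÷6 = 3 each, +1 to first 5
Round 2: Cedarfen=18 Elkhorn=16 Fernhollow=25 Greywater=26 Ironridge=12 Juniper=7 → close Greywater (overflow 12)
  26÷5 = 5 each, +1 to first 1
Round 3: Cedarfen=24 Elkhorn=21 Fernhollow=30 Ironridge=17 Juniper=12 → close Fernhollow (overflow 16)
  30÷4 = 7 each, +1 to first 2
Round 4: Cedarfen=32 Elkhorn=29 Ironridge=24 Juniper=19 → close Cedarfen (overflow 22)
  32÷3 = 10 each, +1 to first 2
Round 5: Elkhorn=40 Ironridge=35 Juniper=29 → close Ironridge (overflow 27)
  35÷2 = 17 each, +1 to first 1
Round 6: Elkhorn=58 Juniper=46 → close Elkhorn (overflow 44)
  58÷1 = 58 each, +1 to first 0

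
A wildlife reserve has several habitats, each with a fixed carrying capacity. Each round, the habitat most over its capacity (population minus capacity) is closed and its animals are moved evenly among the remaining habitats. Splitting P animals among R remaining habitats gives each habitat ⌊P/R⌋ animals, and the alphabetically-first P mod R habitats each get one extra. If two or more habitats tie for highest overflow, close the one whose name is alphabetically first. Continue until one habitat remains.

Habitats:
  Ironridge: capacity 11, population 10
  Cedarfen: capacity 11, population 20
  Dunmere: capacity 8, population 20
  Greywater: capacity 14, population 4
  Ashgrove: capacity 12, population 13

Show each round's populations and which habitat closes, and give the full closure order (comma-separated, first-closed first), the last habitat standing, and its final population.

Round 1: Ashgrove=13 Cedarfen=20 Dunmere=20 Greywater=4 Ironridge=10 → close Dunmere (overflow 12)
  20÷4 = 5 each, +1 to first 0
Round 2: Ashgrove=18 Cedarfen=25 Greywater=9 Ironridge=15 → close Cedarfen (overflow 14)
  25÷3 = 8 each, +1 to first 1
Round 3: Ashgrove=27 Greywater=17 Ironridge=23 → close Ashgrove (overflow 15)
  27÷2 = 13 each, +1 to first 1
Round 4: Greywater=31 Ironridge=36 → close Ironridge (overflow 25)
  36÷1 = 36 each, +1 to first 0

Closure order: Dunmere, Cedarfen, Ashgrove, Ironridge
Last habitat: Greywater with 67 animals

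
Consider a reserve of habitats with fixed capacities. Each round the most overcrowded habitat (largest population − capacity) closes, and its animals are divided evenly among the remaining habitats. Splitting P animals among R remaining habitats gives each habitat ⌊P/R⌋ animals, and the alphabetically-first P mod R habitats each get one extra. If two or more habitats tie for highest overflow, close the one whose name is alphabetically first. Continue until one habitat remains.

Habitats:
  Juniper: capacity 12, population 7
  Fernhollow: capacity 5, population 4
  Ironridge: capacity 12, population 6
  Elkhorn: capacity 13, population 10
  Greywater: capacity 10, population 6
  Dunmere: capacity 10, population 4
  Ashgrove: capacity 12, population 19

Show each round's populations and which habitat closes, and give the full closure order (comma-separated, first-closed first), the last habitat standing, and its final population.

Round 1: Ashgrove=19 Dunmere=4 Elkhorn=10 Fernhollow=4 Greywater=6 Ironridge=6 Juniper=7 → close Ashgrove (overflow 7)
  19÷6 = 3 each, +1 to first 1
Round 2: Dunmere=8 Elkhorn=13 Fernhollow=7 Greywater=9 Ironridge=9 Juniper=10 → close Fernhollow (overflow 2)
  7÷5 = 1 each, +1 to first 2
Round 3: Dunmere=10 Elkhorn=15 Greywater=10 Ironridge=10 Juniper=11 → close Elkhorn (overflow 2)
  15÷4 = 3 each, +1 to first 3
Round 4: Dunmere=14 Greywater=14 Ironridge=14 Juniper=14 → close Dunmere (overflow 4)
  14÷3 = 4 each, +1 to first 2
Round 5: Greywater=19 Ironridge=19 Juniper=18 → close Greywater (overflow 9)
  19÷2 = 9 each, +1 to first 1
Round 6: Ironridge=29 Juniper=27 → close Ironridge (overflow 17)
  29÷1 = 29 each, +1 to first 0

Closure order: Ashgrove, Fernhollow, Elkhorn, Dunmere, Greywater, Ironridge
Last habitat: Juniper with 56 animals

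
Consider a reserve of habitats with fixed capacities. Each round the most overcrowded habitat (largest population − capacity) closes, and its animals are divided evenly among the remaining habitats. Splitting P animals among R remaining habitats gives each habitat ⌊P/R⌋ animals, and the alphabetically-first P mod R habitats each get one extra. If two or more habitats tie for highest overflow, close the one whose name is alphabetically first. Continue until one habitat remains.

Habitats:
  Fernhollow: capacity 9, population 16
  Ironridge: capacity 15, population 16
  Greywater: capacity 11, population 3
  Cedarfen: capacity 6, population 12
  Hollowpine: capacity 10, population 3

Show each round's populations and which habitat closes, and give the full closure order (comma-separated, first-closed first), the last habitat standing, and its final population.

Round 1: Cedarfen=12 Fernhollow=16 Greywater=3 Hollowpine=3 Ironridge=16 → close Fernhollow (overflow 7)
  16÷4 = 4 each, +1 to first 0
Round 2: Cedarfen=16 Greywater=7 Hollowpine=7 Ironridge=20 → close Cedarfen (overflow 10)
  16÷3 = 5 each, +1 to first 1
Round 3: Greywater=13 Hollowpine=12 Ironridge=25 → close Ironridge (overflow 10)
  25÷2 = 12 each, +1 to first 1
Round 4: Greywater=26 Hollowpine=24 → close Greywater (overflow 15)
  26÷1 = 26 each, +1 to first 0

Closure order: Fernhollow, Cedarfen, Ironridge, Greywater
Last habitat: Hollowpine with 50 animals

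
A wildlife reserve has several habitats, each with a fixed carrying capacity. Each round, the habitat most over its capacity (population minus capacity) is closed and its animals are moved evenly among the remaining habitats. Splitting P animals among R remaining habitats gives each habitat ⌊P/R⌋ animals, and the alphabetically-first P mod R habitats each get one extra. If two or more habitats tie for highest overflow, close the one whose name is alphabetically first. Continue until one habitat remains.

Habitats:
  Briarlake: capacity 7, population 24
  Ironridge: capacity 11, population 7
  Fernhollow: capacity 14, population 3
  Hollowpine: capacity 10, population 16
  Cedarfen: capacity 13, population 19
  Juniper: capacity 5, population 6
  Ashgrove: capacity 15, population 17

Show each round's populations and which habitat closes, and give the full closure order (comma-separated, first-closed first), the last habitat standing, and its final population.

Round 1: Ashgrove=17 Briarlake=24 Cedarfen=19 Fernhollow=3 Hollowpine=16 Ironridge=7 Juniper=6 → close Briarlake (overflow 17)
  24÷6 = 4 each, +1 to first 0
Round 2: Ashgrove=21 Cedarfen=23 Fernhollow=7 Hollowpine=20 Ironridge=11 Juniper=10 → close Cedarfen (overflow 10)
  23÷5 = 4 each, +1 to first 3
Round 3: Ashgrove=26 Fernhollow=12 Hollowpine=25 Ironridge=15 Juniper=14 → close Hollowpine (overflow 15)
  25÷4 = 6 each, +1 to first 1
Round 4: Ashgrove=33 Fernhollow=18 Ironridge=21 Juniper=20 → close Ashgrove (overflow 18)
  33÷3 = 11 each, +1 to first 0
Round 5: Fernhollow=29 Ironridge=32 Juniper=31 → close Juniper (overflow 26)
  31÷2 = 15 each, +1 to first 1
Round 6: Fernhollow=45 Ironridge=47 → close Ironridge (overflow 36)
  47÷1 = 47 each, +1 to first 0

Closure order: Briarlake, Cedarfen, Hollowpine, Ashgrove, Juniper, Ironridge
Last habitat: Fernhollow with 92 animals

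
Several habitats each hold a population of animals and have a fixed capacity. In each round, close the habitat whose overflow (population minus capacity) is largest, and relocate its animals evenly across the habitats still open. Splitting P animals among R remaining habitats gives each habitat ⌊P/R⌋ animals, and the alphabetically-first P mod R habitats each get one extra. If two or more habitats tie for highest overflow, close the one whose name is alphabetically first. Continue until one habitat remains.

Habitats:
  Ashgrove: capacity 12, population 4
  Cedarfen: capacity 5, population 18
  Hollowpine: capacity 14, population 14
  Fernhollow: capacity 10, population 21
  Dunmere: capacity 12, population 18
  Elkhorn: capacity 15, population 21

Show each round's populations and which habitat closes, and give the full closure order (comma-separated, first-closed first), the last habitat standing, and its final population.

Closure order: Cedarfen, Fernhollow, Dunmere, Elkhorn, Hollowpine
Last habitat: Ashgrove with 96 animals

Round 1: Ashgrove=4 Cedarfen=18 Dunmere=18 Elkhorn=21 Fernhollow=21 Hollowpine=14 → close Cedarfen (overflow 13)
  18÷5 = 3 each, +1 to first 3
Round 2: Ashgrove=8 Dunmere=22 Elkhorn=25 Fernhollow=24 Hollowpine=17 → close Fernhollow (overflow 14)
  24÷4 = 6 each, +1 to first 0
Round 3: Ashgrove=14 Dunmere=28 Elkhorn=31 Hollowpine=23 → close Dunmere (overflow 16)
  28÷3 = 9 each, +1 to first 1
Round 4: Ashgrove=24 Elkhorn=40 Hollowpine=32 → close Elkhorn (overflow 25)
  40÷2 = 20 each, +1 to first 0
Round 5: Ashgrove=44 Hollowpine=52 → close Hollowpine (overflow 38)
  52÷1 = 52 each, +1 to first 0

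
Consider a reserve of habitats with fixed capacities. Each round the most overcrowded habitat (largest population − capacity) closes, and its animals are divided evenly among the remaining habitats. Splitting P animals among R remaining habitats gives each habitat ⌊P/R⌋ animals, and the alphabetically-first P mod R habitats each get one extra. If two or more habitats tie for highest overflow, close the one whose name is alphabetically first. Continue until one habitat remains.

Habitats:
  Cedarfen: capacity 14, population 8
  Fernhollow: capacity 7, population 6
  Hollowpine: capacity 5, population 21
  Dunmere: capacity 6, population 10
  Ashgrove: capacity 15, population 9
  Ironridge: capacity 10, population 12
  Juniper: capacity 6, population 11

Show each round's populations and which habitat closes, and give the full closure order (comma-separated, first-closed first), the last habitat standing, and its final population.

Round 1: Ashgrove=9 Cedarfen=8 Dunmere=10 Fernhollow=6 Hollowpine=21 Ironridge=12 Juniper=11 → close Hollowpine (overflow 16)
  21÷6 = 3 each, +1 to first 3
Round 2: Ashgrove=13 Cedarfen=12 Dunmere=14 Fernhollow=9 Ironridge=15 Juniper=14 → close Dunmere (overflow 8)
  14÷5 = 2 each, +1 to first 4
Round 3: Ashgrove=16 Cedarfen=15 Fernhollow=12 Ironridge=18 Juniper=16 → close Juniper (overflow 10)
  16÷4 = 4 each, +1 to first 0
Round 4: Ashgrove=20 Cedarfen=19 Fernhollow=16 Ironridge=22 → close Ironridge (overflow 12)
  22÷3 = 7 each, +1 to first 1
Round 5: Ashgrove=28 Cedarfen=26 Fernhollow=23 → close Fernhollow (overflow 16)
  23÷2 = 11 each, +1 to first 1
Round 6: Ashgrove=40 Cedarfen=37 → close Ashgrove (overflow 25)
  40÷1 = 40 each, +1 to first 0

Closure order: Hollowpine, Dunmere, Juniper, Ironridge, Fernhollow, Ashgrove
Last habitat: Cedarfen with 77 animals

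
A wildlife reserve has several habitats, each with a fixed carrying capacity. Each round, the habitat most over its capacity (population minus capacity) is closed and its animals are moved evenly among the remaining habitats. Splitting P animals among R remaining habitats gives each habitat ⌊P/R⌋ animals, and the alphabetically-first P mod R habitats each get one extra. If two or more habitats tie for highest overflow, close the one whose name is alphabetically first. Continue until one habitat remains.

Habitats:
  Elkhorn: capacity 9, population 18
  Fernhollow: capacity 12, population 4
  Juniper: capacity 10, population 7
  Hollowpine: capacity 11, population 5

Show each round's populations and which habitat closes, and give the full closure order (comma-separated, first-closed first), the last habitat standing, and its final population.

Round 1: Elkhorn=18 Fernhollow=4 Hollowpine=5 Juniper=7 → close Elkhorn (overflow 9)
  18÷3 = 6 each, +1 to first 0
Round 2: Fernhollow=10 Hollowpine=11 Juniper=13 → close Juniper (overflow 3)
  13÷2 = 6 each, +1 to first 1
Round 3: Fernhollow=17 Hollowpine=17 → close Hollowpine (overflow 6)
  17÷1 = 17 each, +1 to first 0

Closure order: Elkhorn, Juniper, Hollowpine
Last habitat: Fernhollow with 34 animals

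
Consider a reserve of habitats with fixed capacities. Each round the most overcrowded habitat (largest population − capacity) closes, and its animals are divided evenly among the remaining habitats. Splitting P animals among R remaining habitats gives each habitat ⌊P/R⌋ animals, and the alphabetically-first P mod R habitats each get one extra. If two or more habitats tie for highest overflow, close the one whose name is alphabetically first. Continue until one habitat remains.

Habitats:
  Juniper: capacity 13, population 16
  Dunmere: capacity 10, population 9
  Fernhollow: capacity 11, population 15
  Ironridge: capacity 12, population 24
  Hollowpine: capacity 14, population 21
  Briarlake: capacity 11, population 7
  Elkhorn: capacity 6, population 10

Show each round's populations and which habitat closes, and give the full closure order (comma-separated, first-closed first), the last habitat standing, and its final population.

Closure order: Ironridge, Hollowpine, Elkhorn, Fernhollow, Juniper, Dunmere
Last habitat: Briarlake with 102 animals

Round 1: Briarlake=7 Dunmere=9 Elkhorn=10 Fernhollow=15 Hollowpine=21 Ironridge=24 Juniper=16 → close Ironridge (overflow 12)
  24÷6 = 4 each, +1 to first 0
Round 2: Briarlake=11 Dunmere=13 Elkhorn=14 Fernhollow=19 Hollowpine=25 Juniper=20 → close Hollowpine (overflow 11)
  25÷5 = 5 each, +1 to first 0
Round 3: Briarlake=16 Dunmere=18 Elkhorn=19 Fernhollow=24 Juniper=25 → close Elkhorn (overflow 13)
  19÷4 = 4 each, +1 to first 3
Round 4: Briarlake=21 Dunmere=23 Fernhollow=29 Juniper=29 → close Fernhollow (overflow 18)
  29÷3 = 9 each, +1 to first 2
Round 5: Briarlake=31 Dunmere=33 Juniper=38 → close Juniper (overflow 25)
  38÷2 = 19 each, +1 to first 0
Round 6: Briarlake=50 Dunmere=52 → close Dunmere (overflow 42)
  52÷1 = 52 each, +1 to first 0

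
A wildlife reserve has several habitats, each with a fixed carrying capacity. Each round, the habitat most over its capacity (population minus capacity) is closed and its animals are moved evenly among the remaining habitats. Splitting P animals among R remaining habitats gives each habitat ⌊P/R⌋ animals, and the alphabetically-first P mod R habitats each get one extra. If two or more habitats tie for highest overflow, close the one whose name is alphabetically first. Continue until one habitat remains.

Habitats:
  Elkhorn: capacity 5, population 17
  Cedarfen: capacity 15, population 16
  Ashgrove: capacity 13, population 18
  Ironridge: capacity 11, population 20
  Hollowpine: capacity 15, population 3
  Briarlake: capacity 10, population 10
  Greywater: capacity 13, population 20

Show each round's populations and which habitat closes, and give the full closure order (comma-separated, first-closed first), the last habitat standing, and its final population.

Closure order: Elkhorn, Ironridge, Greywater, Ashgrove, Briarlake, Cedarfen
Last habitat: Hollowpine with 104 animals

Round 1: Ashgrove=18 Briarlake=10 Cedarfen=16 Elkhorn=17 Greywater=20 Hollowpine=3 Ironridge=20 → close Elkhorn (overflow 12)
  17÷6 = 2 each, +1 to first 5
Round 2: Ashgrove=21 Briarlake=13 Cedarfen=19 Greywater=23 Hollowpine=6 Ironridge=22 → close Ironridge (overflow 11)
  22÷5 = 4 each, +1 to first 2
Round 3: Ashgrove=26 Briarlake=18 Cedarfen=23 Greywater=27 Hollowpine=10 → close Greywater (overflow 14)
  27÷4 = 6 each, +1 to first 3
Round 4: Ashgrove=33 Briarlake=25 Cedarfen=30 Hollowpine=16 → close Ashgrove (overflow 20)
  33÷3 = 11 each, +1 to first 0
Round 5: Briarlake=36 Cedarfen=41 Hollowpine=27 → close Briarlake (overflow 26)
  36÷2 = 18 each, +1 to first 0
Round 6: Cedarfen=59 Hollowpine=45 → close Cedarfen (overflow 44)
  59÷1 = 59 each, +1 to first 0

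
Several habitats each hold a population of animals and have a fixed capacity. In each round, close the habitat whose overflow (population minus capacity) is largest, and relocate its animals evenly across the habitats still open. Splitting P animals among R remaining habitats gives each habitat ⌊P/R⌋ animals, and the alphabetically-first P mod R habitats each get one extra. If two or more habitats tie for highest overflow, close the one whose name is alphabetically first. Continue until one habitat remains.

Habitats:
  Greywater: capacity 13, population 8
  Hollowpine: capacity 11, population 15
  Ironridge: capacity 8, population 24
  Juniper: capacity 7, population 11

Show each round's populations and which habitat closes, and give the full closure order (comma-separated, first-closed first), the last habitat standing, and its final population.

Closure order: Ironridge, Hollowpine, Juniper
Last habitat: Greywater with 58 animals

Round 1: Greywater=8 Hollowpine=15 Ironridge=24 Juniper=11 → close Ironridge (overflow 16)
  24÷3 = 8 each, +1 to first 0
Round 2: Greywater=16 Hollowpine=23 Juniper=19 → close Hollowpine (overflow 12)
  23÷2 = 11 each, +1 to first 1
Round 3: Greywater=28 Juniper=30 → close Juniper (overflow 23)
  30÷1 = 30 each, +1 to first 0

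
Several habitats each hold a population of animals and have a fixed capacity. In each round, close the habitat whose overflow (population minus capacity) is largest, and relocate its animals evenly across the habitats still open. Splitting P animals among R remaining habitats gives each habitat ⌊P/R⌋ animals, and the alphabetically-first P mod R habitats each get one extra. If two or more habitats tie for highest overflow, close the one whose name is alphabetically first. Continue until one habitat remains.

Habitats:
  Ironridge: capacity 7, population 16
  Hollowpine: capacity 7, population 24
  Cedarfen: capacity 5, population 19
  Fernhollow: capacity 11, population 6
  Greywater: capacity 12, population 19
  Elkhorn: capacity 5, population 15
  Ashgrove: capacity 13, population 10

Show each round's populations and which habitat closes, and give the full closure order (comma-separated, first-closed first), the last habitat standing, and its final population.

Round 1: Ashgrove=10 Cedarfen=19 Elkhorn=15 Fernhollow=6 Greywater=19 Hollowpine=24 Ironridge=16 → close Hollowpine (overflow 17)
  24÷6 = 4 each, +1 to first 0
Round 2: Ashgrove=14 Cedarfen=23 Elkhorn=19 Fernhollow=10 Greywater=23 Ironridge=20 → close Cedarfen (overflow 18)
  23÷5 = 4 each, +1 to first 3
Round 3: Ashgrove=19 Elkhorn=24 Fernhollow=15 Greywater=27 Ironridge=24 → close Elkhorn (overflow 19)
  24÷4 = 6 each, +1 to first 0
Round 4: Ashgrove=25 Fernhollow=21 Greywater=33 Ironridge=30 → close Ironridge (overflow 23)
  30÷3 = 10 each, +1 to first 0
Round 5: Ashgrove=35 Fernhollow=31 Greywater=43 → close Greywater (overflow 31)
  43÷2 = 21 each, +1 to first 1
Round 6: Ashgrove=57 Fernhollow=52 → close Ashgrove (overflow 44)
  57÷1 = 57 each, +1 to first 0

Closure order: Hollowpine, Cedarfen, Elkhorn, Ironridge, Greywater, Ashgrove
Last habitat: Fernhollow with 109 animals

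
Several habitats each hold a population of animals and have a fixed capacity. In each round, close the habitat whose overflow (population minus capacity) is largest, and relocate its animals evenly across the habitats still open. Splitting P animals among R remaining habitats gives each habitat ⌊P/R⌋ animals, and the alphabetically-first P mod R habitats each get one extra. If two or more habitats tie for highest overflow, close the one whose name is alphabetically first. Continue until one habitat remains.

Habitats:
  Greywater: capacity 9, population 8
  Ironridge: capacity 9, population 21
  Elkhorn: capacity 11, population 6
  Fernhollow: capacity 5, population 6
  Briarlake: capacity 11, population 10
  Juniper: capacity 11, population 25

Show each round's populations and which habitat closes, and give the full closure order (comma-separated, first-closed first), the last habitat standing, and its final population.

Round 1: Briarlake=10 Elkhorn=6 Fernhollow=6 Greywater=8 Ironridge=21 Juniper=25 → close Juniper (overflow 14)
  25÷5 = 5 each, +1 to first 0
Round 2: Briarlake=15 Elkhorn=11 Fernhollow=11 Greywater=13 Ironridge=26 → close Ironridge (overflow 17)
  26÷4 = 6 each, +1 to first 2
Round 3: Briarlake=22 Elkhorn=18 Fernhollow=17 Greywater=19 → close Fernhollow (overflow 12)
  17÷3 = 5 each, +1 to first 2
Round 4: Briarlake=28 Elkhorn=24 Greywater=24 → close Briarlake (overflow 17)
  28÷2 = 14 each, +1 to first 0
Round 5: Elkhorn=38 Greywater=38 → close Greywater (overflow 29)
  38÷1 = 38 each, +1 to first 0

Closure order: Juniper, Ironridge, Fernhollow, Briarlake, Greywater
Last habitat: Elkhorn with 76 animals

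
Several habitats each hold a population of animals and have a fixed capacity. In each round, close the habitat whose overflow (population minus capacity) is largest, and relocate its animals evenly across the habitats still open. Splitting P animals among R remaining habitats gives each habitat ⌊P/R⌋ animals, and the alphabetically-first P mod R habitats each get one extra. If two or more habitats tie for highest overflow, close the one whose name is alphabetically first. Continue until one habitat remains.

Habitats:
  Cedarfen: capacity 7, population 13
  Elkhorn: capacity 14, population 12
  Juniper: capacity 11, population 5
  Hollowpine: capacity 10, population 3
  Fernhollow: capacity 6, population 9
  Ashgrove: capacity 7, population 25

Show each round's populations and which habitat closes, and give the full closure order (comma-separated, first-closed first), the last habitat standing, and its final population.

Round 1: Ashgrove=25 Cedarfen=13 Elkhorn=12 Fernhollow=9 Hollowpine=3 Juniper=5 → close Ashgrove (overflow 18)
  25÷5 = 5 each, +1 to first 0
Round 2: Cedarfen=18 Elkhorn=17 Fernhollow=14 Hollowpine=8 Juniper=10 → close Cedarfen (overflow 11)
  18÷4 = 4 each, +1 to first 2
Round 3: Elkhorn=22 Fernhollow=19 Hollowpine=12 Juniper=14 → close Fernhollow (overflow 13)
  19÷3 = 6 each, +1 to first 1
Round 4: Elkhorn=29 Hollowpine=18 Juniper=20 → close Elkhorn (overflow 15)
  29÷2 = 14 each, +1 to first 1
Round 5: Hollowpine=33 Juniper=34 → close Hollowpine (overflow 23)
  33÷1 = 33 each, +1 to first 0

Closure order: Ashgrove, Cedarfen, Fernhollow, Elkhorn, Hollowpine
Last habitat: Juniper with 67 animals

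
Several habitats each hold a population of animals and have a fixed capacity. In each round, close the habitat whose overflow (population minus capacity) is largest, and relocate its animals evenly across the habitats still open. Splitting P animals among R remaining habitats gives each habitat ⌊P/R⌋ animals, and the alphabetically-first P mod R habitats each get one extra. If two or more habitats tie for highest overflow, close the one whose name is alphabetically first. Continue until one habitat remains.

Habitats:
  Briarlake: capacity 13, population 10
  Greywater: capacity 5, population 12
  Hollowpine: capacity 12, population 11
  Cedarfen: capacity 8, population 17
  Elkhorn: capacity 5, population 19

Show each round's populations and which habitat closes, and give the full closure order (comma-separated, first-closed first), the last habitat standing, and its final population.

Closure order: Elkhorn, Cedarfen, Greywater, Briarlake
Last habitat: Hollowpine with 69 animals

Round 1: Briarlake=10 Cedarfen=17 Elkhorn=19 Greywater=12 Hollowpine=11 → close Elkhorn (overflow 14)
  19÷4 = 4 each, +1 to first 3
Round 2: Briarlake=15 Cedarfen=22 Greywater=17 Hollowpine=15 → close Cedarfen (overflow 14)
  22÷3 = 7 each, +1 to first 1
Round 3: Briarlake=23 Greywater=24 Hollowpine=22 → close Greywater (overflow 19)
  24÷2 = 12 each, +1 to first 0
Round 4: Briarlake=35 Hollowpine=34 → close Briarlake (overflow 22)
  35÷1 = 35 each, +1 to first 0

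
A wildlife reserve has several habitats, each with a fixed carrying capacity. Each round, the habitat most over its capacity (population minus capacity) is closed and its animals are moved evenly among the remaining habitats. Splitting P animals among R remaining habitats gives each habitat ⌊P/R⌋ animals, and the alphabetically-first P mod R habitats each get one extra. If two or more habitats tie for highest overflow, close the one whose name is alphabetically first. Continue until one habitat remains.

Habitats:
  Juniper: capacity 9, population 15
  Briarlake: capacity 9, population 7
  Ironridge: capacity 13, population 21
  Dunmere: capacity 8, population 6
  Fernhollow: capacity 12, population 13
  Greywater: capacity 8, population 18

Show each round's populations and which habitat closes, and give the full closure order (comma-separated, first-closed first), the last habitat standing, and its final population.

Round 1: Briarlake=7 Dunmere=6 Fernhollow=13 Greywater=18 Ironridge=21 Juniper=15 → close Greywater (overflow 10)
  18÷5 = 3 each, +1 to first 3
Round 2: Briarlake=11 Dunmere=10 Fernhollow=17 Ironridge=24 Juniper=18 → close Ironridge (overflow 11)
  24÷4 = 6 each, +1 to first 0
Round 3: Briarlake=17 Dunmere=16 Fernhollow=23 Juniper=24 → close Juniper (overflow 15)
  24÷3 = 8 each, +1 to first 0
Round 4: Briarlake=25 Dunmere=24 Fernhollow=31 → close Fernhollow (overflow 19)
  31÷2 = 15 each, +1 to first 1
Round 5: Briarlake=41 Dunmere=39 → close Briarlake (overflow 32)
  41÷1 = 41 each, +1 to first 0

Closure order: Greywater, Ironridge, Juniper, Fernhollow, Briarlake
Last habitat: Dunmere with 80 animals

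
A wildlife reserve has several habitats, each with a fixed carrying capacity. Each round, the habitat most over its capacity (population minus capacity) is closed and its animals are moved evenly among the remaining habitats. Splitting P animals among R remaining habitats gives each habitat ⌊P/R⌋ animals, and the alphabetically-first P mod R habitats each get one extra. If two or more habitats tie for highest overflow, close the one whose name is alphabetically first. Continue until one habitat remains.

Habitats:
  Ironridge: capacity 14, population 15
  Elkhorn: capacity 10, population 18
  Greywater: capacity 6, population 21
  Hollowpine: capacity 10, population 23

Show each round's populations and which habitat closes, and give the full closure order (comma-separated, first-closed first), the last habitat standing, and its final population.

Closure order: Greywater, Hollowpine, Elkhorn
Last habitat: Ironridge with 77 animals

Round 1: Elkhorn=18 Greywater=21 Hollowpine=23 Ironridge=15 → close Greywater (overflow 15)
  21÷3 = 7 each, +1 to first 0
Round 2: Elkhorn=25 Hollowpine=30 Ironridge=22 → close Hollowpine (overflow 20)
  30÷2 = 15 each, +1 to first 0
Round 3: Elkhorn=40 Ironridge=37 → close Elkhorn (overflow 30)
  40÷1 = 40 each, +1 to first 0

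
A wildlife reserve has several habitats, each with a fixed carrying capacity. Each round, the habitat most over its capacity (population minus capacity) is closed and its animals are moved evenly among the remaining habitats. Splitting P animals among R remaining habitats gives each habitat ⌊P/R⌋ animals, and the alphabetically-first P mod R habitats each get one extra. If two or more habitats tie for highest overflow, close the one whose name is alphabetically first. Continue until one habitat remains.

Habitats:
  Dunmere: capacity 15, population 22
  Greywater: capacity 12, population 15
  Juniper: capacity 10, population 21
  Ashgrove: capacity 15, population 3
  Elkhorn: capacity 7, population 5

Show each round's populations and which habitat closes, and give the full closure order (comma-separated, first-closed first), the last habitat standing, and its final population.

Round 1: Ashgrove=3 Dunmere=22 Elkhorn=5 Greywater=15 Juniper=21 → close Juniper (overflow 11)
  21÷4 = 5 each, +1 to first 1
Round 2: Ashgrove=9 Dunmere=27 Elkhorn=10 Greywater=20 → close Dunmere (overflow 12)
  27÷3 = 9 each, +1 to first 0
Round 3: Ashgrove=18 Elkhorn=19 Greywater=29 → close Greywater (overflow 17)
  29÷2 = 14 each, +1 to first 1
Round 4: Ashgrove=33 Elkhorn=33 → close Elkhorn (overflow 26)
  33÷1 = 33 each, +1 to first 0

Closure order: Juniper, Dunmere, Greywater, Elkhorn
Last habitat: Ashgrove with 66 animals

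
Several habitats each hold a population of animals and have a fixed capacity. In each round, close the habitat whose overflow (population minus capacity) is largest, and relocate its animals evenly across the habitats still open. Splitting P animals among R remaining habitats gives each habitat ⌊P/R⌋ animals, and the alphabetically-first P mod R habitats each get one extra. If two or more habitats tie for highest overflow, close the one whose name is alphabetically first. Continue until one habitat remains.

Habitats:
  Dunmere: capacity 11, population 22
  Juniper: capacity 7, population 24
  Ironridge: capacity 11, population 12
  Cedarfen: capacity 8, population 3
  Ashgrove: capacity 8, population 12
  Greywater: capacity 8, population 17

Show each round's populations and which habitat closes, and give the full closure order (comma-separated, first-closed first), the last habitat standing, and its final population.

Round 1: Ashgrove=12 Cedarfen=3 Dunmere=22 Greywater=17 Ironridge=12 Juniper=24 → close Juniper (overflow 17)
  24÷5 = 4 each, +1 to first 4
Round 2: Ashgrove=17 Cedarfen=8 Dunmere=27 Greywater=22 Ironridge=16 → close Dunmere (overflow 16)
  27÷4 = 6 each, +1 to first 3
Round 3: Ashgrove=24 Cedarfen=15 Greywater=29 Ironridge=22 → close Greywater (overflow 21)
  29÷3 = 9 each, +1 to first 2
Round 4: Ashgrove=34 Cedarfen=25 Ironridge=31 → close Ashgrove (overflow 26)
  34÷2 = 17 each, +1 to first 0
Round 5: Cedarfen=42 Ironridge=48 → close Ironridge (overflow 37)
  48÷1 = 48 each, +1 to first 0

Closure order: Juniper, Dunmere, Greywater, Ashgrove, Ironridge
Last habitat: Cedarfen with 90 animals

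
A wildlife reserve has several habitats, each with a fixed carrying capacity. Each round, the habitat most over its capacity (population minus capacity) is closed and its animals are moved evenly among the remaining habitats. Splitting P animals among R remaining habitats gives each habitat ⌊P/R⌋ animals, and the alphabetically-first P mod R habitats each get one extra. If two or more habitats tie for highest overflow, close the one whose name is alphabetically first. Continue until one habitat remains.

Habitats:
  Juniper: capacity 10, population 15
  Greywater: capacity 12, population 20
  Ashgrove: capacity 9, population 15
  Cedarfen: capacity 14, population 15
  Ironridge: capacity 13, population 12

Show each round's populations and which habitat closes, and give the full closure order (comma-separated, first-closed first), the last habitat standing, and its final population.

Round 1: Ashgrove=15 Cedarfen=15 Greywater=20 Ironridge=12 Juniper=15 → close Greywater (overflow 8)
  20÷4 = 5 each, +1 to first 0
Round 2: Ashgrove=20 Cedarfen=20 Ironridge=17 Juniper=20 → close Ashgrove (overflow 11)
  20÷3 = 6 each, +1 to first 2
Round 3: Cedarfen=27 Ironridge=24 Juniper=26 → close Juniper (overflow 16)
  26÷2 = 13 each, +1 to first 0
Round 4: Cedarfen=40 Ironridge=37 → close Cedarfen (overflow 26)
  40÷1 = 40 each, +1 to first 0

Closure order: Greywater, Ashgrove, Juniper, Cedarfen
Last habitat: Ironridge with 77 animals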